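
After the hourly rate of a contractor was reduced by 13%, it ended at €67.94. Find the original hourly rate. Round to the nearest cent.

€78.09

The overall multiplier applied was 0.87.
So the original hourly rate was €67.94 ÷ 0.87 ≈ €78.09.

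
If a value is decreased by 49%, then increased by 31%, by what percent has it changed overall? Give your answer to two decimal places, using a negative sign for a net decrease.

A 49% decrease multiplies by 0.51.
Then a 31% increase: 0.51 × 1.31 = 0.6681.
Overall factor 0.6681, i.e. -33.19%.

-33.19%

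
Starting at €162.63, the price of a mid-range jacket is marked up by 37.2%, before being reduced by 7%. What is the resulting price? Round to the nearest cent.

€207.51

37.2% increase: €162.63 × 1.372 = €223.12836.
Apply the 7% decrease: €223.12836 × 0.93 = €207.5093748 ≈ €207.51.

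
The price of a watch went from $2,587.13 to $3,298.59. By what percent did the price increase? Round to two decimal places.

27.50%

Change: $3,298.59 − $2,587.13 = $711.46.
Relative to the original: $711.46 ÷ $2,587.13 ≈ 27.50%.
So the price increased by 27.50%.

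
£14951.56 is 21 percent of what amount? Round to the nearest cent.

£14951.56 ÷ 0.21 ≈ £71197.90.

£71197.90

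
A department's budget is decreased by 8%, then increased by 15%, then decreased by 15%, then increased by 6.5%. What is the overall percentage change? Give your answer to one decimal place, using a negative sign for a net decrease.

-4.2%

An 8% decrease multiplies by 0.92.
Then a 15% increase: 0.92 × 1.15 = 1.058.
Then a 15% decrease: 1.058 × 0.85 = 0.8993.
Then a 6.5% increase: 0.8993 × 1.065 = 0.9577545.
Overall factor 0.9577545, i.e. -4.2%.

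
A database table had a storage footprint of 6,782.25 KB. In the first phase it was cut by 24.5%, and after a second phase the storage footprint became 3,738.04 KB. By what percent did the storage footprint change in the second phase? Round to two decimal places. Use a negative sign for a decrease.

-27.00%

After the first phase: 6,782.25 × 0.755 = 5120.59875.
Second-phase multiplier: 3,738.04 ÷ 5120.59875 ≈ 0.730001.
That is a change of -27.00%.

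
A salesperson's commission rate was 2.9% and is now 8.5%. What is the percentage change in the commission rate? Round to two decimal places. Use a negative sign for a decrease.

193.10%

The change is 8.5 − 2.9 = 5.6 percentage points.
Relative to the original 2.9%, that is 5.6 ÷ 2.9 ≈ 193.10%.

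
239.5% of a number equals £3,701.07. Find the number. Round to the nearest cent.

£3,701.07 ÷ 2.395 ≈ £1,545.33.

£1,545.33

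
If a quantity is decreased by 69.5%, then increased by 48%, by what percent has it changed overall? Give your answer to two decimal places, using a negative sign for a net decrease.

-54.86%

The combined multiplier is 0.305 × 1.48 = 0.4514.
That corresponds to a decrease of 54.86%.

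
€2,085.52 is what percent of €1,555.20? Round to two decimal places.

€2,085.52 ÷ €1,555.20 ≈ 134.10%.

134.10%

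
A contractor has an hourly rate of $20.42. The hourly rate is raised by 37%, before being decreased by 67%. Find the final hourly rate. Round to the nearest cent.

$9.23

After the 37% increase: $20.42 × 1.37 = $27.9754.
Apply the 67% decrease: $27.9754 × 0.33 = $9.231882 ≈ $9.23.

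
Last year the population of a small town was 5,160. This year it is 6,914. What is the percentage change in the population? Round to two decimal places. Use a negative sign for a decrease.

33.99%

Change: 6,914 − 5,160 = 1,754.
Relative to the original: 1,754 ÷ 5,160 ≈ 33.99%.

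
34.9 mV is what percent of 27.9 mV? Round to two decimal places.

125.09%

34.9 mV ÷ 27.9 mV ≈ 125.09%.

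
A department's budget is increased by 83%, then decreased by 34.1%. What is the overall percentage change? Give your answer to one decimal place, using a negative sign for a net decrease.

20.6%

An 83% increase multiplies by 1.83.
Then a 34.1% decrease: 1.83 × 0.659 = 1.20597.
Overall factor 1.20597, i.e. 20.6%.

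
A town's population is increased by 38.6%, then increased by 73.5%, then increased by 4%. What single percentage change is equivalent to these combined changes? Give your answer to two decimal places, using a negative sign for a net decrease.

A 38.6% increase multiplies by 1.386.
Then a 73.5% increase: 1.386 × 1.735 = 2.40471.
Then a 4% increase: 2.40471 × 1.04 = 2.5008984.
Overall factor 2.5008984, i.e. 150.09%.

150.09%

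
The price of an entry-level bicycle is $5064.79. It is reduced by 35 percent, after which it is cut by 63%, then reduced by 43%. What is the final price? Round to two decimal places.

$694.31

Apply the 35% decrease: $5064.79 × 0.65 = $3292.1135.
After the 63% decrease: $3292.1135 × 0.37 = $1218.081995.
43% decrease: $1218.081995 × 0.57 = $694.30673715 ≈ $694.31.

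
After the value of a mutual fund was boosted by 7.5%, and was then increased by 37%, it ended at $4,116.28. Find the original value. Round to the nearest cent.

$2,794.96

Undoing the 37% increase: $4,116.28 ÷ 1.37 ≈ $3004.583942.
Undoing the 7.5% increase: $3004.583942 ÷ 1.075 ≈ $2,794.96.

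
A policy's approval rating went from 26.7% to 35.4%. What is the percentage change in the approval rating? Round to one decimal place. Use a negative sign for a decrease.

32.6%

The change is 35.4 − 26.7 = 8.7 percentage points.
Relative to the original 26.7%, that is 8.7 ÷ 26.7 ≈ 32.6%.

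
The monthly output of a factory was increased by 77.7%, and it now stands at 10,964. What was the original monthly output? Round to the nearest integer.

6,170

The overall multiplier applied was 1.777.
So the original monthly output was 10,964 ÷ 1.777 ≈ 6,170.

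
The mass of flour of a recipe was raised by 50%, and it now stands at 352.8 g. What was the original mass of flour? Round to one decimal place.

235.2 g

The overall multiplier applied was 1.5.
So the original mass of flour was 352.8 ÷ 1.5 = 235.2 g.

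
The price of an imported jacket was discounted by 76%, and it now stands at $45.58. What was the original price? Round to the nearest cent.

The overall multiplier applied was 0.24.
So the original price was $45.58 ÷ 0.24 ≈ $189.92.

$189.92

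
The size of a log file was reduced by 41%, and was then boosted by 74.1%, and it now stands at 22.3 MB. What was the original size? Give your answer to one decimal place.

The overall multiplier applied was 0.59 × 1.741 = 1.02719.
So the original size was 22.3 ÷ 1.02719 ≈ 21.7 MB.

21.7 MB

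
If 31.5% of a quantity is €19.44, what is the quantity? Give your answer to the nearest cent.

€61.71

€19.44 ÷ 0.315 ≈ €61.71.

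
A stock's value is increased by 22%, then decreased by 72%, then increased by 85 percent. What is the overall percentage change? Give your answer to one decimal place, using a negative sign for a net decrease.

A 22% increase multiplies by 1.22.
Then a 72% decrease: 1.22 × 0.28 = 0.3416.
Then an 85% increase: 0.3416 × 1.85 = 0.63196.
Overall factor 0.63196, i.e. -36.8%.

-36.8%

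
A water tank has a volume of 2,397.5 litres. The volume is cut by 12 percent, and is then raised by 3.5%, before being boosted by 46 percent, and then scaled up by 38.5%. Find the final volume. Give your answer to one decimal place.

After the 12% decrease: 2,397.5 × 0.88 = 2109.8.
Apply the 3.5% increase: 2109.8 × 1.035 = 2183.643.
After the 46% increase: 2183.643 × 1.46 = 3188.11878.
Apply the 38.5% increase: 3188.11878 × 1.385 = 4415.5445103 ≈ 4,415.5.

4,415.5 litres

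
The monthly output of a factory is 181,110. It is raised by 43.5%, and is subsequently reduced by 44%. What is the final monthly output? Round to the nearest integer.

145,540

Apply the 43.5% increase: 181,110 × 1.435 = 259892.85.
After the 44% decrease: 259892.85 × 0.56 = 145539.996 ≈ 145,540.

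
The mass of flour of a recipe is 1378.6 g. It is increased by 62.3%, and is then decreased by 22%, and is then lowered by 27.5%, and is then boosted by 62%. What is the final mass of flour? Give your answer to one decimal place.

62.3% increase: 1378.6 × 1.623 = 2237.4678.
22% decrease: 2237.4678 × 0.78 = 1745.224884.
After the 27.5% decrease: 1745.224884 × 0.725 = 1265.2880409.
After the 62% increase: 1265.2880409 × 1.62 = 2049.766626258 ≈ 2049.8.

2049.8 g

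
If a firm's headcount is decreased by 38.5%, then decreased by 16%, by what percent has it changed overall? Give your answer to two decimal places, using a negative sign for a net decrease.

A 38.5% decrease multiplies by 0.615.
Then a 16% decrease: 0.615 × 0.84 = 0.5166.
Overall factor 0.5166, i.e. -48.34%.

-48.34%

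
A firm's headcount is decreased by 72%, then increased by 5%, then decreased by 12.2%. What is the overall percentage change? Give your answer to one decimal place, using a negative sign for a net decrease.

The combined multiplier is 0.28 × 1.05 × 0.878 = 0.258132.
That corresponds to a decrease of 74.2%.

-74.2%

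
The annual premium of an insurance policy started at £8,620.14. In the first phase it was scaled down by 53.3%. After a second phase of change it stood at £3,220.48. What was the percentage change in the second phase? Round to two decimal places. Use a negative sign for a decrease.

After the first phase: £8,620.14 × 0.467 = £4025.60538.
Second-phase multiplier: £3,220.48 ÷ £4025.60538 ≈ 0.799999.
That is a change of -20.00%.

-20.00%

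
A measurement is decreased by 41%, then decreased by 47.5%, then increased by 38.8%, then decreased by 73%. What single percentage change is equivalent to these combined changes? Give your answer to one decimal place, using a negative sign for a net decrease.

A 41% decrease multiplies by 0.59.
Then a 47.5% decrease: 0.59 × 0.525 = 0.30975.
Then a 38.8% increase: 0.30975 × 1.388 = 0.429933.
Then a 73% decrease: 0.429933 × 0.27 = 0.11608191.
Overall factor 0.11608191, i.e. -88.4%.

-88.4%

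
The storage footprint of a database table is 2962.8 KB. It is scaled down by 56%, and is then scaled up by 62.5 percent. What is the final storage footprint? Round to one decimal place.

After the 56% decrease: 2962.8 × 0.44 = 1303.632.
After the 62.5% increase: 1303.632 × 1.625 = 2118.402 ≈ 2118.4.

2118.4 KB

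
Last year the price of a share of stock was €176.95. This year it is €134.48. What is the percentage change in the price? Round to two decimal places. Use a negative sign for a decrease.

-24.00%

Change: €134.48 − €176.95 = -€42.47.
Relative to the original: -€42.47 ÷ €176.95 ≈ -24.00%.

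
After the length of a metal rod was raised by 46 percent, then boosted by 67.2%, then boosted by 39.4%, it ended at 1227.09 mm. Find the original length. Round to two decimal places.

360.60 mm

Undoing the 39.4% increase: 1227.09 ÷ 1.394 ≈ 880.265423.
Undoing the 67.2% increase: 880.265423 ÷ 1.672 ≈ 526.474535.
Undoing the 46% increase: 526.474535 ÷ 1.46 ≈ 360.60 mm.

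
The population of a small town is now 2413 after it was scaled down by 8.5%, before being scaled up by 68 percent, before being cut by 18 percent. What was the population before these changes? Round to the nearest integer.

1914

Undoing the 18% decrease: 2413 ÷ 0.82 ≈ 2942.682927.
Undoing the 68% increase: 2942.682927 ÷ 1.68 ≈ 1751.59698.
Undoing the 8.5% decrease: 1751.59698 ÷ 0.915 ≈ 1914.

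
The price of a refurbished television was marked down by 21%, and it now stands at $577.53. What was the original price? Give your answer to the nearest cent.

$731.05

The overall multiplier applied was 0.79.
So the original price was $577.53 ÷ 0.79 ≈ $731.05.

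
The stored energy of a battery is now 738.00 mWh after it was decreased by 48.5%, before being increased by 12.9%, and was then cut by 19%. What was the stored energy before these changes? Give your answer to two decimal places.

1567.00 mWh

The overall multiplier applied was 0.515 × 1.129 × 0.81 = 0.47096235.
So the original stored energy was 738.00 ÷ 0.47096235 ≈ 1567.00 mWh.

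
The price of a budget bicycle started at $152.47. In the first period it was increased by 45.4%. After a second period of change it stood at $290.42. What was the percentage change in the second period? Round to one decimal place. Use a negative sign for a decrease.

31.0%

After the first period: $152.47 × 1.454 = $221.69138.
Second-period multiplier: $290.42 ÷ $221.69138 ≈ 1.31002.
That is a change of 31.0%.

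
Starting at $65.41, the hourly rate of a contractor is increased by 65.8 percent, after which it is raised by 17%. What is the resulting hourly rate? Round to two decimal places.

65.8% increase: $65.41 × 1.658 = $108.44978.
Apply the 17% increase: $108.44978 × 1.17 = $126.8862426 ≈ $126.89.

$126.89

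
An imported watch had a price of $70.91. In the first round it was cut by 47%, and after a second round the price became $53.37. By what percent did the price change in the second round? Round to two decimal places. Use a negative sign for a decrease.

After the first round: $70.91 × 0.53 = $37.5823.
Second-round multiplier: $53.37 ÷ $37.5823 ≈ 1.420083.
That is a change of 42.01%.

42.01%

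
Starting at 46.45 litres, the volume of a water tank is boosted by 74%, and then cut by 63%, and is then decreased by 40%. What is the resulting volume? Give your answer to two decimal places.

Each change multiplies by a factor: 1.74 × 0.37 × 0.6 = 0.38628.
46.45 × 0.38628 = 17.942706 ≈ 17.94.

17.94 litres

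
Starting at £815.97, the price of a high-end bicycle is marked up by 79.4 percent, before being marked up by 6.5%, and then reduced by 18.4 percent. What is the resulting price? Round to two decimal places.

£1272.14

Each change multiplies by a factor: 1.794 × 1.065 × 0.816 = 1.55905776.
£815.97 × 1.55905776 = £1272.1443604272 ≈ £1272.14.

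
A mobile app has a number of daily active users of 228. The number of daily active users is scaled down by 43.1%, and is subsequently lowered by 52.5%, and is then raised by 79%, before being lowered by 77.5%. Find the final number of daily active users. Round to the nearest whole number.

Each change multiplies by a factor: 0.569 × 0.475 × 1.79 × 0.225 = 0.10885325625.
228 × 0.10885325625 = 24.818542425 ≈ 25.

25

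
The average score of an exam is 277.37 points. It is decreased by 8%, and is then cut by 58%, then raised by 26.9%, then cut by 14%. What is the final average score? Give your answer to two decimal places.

8% decrease: 277.37 × 0.92 = 255.1804.
Apply the 58% decrease: 255.1804 × 0.42 = 107.175768.
After the 26.9% increase: 107.175768 × 1.269 = 136.006049592.
14% decrease: 136.006049592 × 0.86 = 116.96520264912 ≈ 116.97.

116.97 points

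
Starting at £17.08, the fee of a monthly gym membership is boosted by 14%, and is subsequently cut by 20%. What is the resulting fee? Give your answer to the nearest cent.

Each change multiplies by a factor: 1.14 × 0.8 = 0.912.
£17.08 × 0.912 = £15.57696 ≈ £15.58.

£15.58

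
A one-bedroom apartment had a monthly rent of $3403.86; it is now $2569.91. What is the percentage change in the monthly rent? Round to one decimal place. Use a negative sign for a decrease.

Change: $2569.91 − $3403.86 = -$833.95.
Relative to the original: -$833.95 ÷ $3403.86 ≈ -24.5%.

-24.5%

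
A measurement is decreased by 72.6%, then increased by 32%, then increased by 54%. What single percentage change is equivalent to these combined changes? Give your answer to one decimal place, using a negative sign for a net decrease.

The combined multiplier is 0.274 × 1.32 × 1.54 = 0.5569872.
That corresponds to a decrease of 44.3%.

-44.3%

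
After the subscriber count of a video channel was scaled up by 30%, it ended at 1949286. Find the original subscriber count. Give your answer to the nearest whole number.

The overall multiplier applied was 1.3.
So the original subscriber count was 1949286 ÷ 1.3 ≈ 1499451.

1499451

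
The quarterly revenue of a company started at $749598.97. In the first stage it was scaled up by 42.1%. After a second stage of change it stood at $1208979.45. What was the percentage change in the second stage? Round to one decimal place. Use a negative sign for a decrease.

13.5%

After the first stage: $749598.97 × 1.421 = $1065180.13637.
Second-stage multiplier: $1208979.45 ÷ $1065180.13637 ≈ 1.135.
That is a change of 13.5%.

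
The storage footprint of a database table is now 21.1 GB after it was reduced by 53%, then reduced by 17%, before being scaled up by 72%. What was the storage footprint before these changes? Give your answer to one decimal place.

31.4 GB

Undoing the 72% increase: 21.1 ÷ 1.72 ≈ 12.267442.
Undoing the 17% decrease: 12.267442 ÷ 0.83 ≈ 14.780051.
Undoing the 53% decrease: 14.780051 ÷ 0.47 ≈ 31.4 GB.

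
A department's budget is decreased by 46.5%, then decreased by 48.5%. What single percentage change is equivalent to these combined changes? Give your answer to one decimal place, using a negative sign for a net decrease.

A 46.5% decrease multiplies by 0.535.
Then a 48.5% decrease: 0.535 × 0.515 = 0.275525.
Overall factor 0.275525, i.e. -72.4%.

-72.4%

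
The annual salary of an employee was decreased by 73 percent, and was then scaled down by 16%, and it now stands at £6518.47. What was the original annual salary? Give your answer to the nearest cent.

The overall multiplier applied was 0.27 × 0.84 = 0.2268.
So the original annual salary was £6518.47 ÷ 0.2268 ≈ £28741.05.

£28741.05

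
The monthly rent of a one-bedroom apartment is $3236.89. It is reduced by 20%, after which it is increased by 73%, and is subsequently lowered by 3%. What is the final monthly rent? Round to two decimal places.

After the 20% decrease: $3236.89 × 0.8 = $2589.512.
After the 73% increase: $2589.512 × 1.73 = $4479.85576.
3% decrease: $4479.85576 × 0.97 = $4345.4600872 ≈ $4345.46.

$4345.46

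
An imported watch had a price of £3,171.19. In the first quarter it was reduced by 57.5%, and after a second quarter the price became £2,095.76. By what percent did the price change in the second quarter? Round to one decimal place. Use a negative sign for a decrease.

After the first quarter: £3,171.19 × 0.425 = £1347.75575.
Second-quarter multiplier: £2,095.76 ÷ £1347.75575 ≈ 1.555.
That is a change of 55.5%.

55.5%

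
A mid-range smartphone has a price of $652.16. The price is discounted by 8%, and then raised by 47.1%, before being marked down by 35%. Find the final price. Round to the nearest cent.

$573.68

Apply the 8% decrease: $652.16 × 0.92 = $599.9872.
Apply the 47.1% increase: $599.9872 × 1.471 = $882.5811712.
Apply the 35% decrease: $882.5811712 × 0.65 = $573.67776128 ≈ $573.68.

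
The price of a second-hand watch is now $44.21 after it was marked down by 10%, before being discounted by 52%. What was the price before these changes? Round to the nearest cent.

The overall multiplier applied was 0.9 × 0.48 = 0.432.
So the original price was $44.21 ÷ 0.432 ≈ $102.34.

$102.34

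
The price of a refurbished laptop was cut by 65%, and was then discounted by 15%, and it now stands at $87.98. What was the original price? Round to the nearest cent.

$295.73

Undoing the 15% decrease: $87.98 ÷ 0.85 ≈ $103.505882.
Undoing the 65% decrease: $103.505882 ÷ 0.35 ≈ $295.73.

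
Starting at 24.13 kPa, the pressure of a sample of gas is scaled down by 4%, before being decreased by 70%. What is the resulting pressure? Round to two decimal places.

6.95 kPa

Each change multiplies by a factor: 0.96 × 0.3 = 0.288.
24.13 × 0.288 = 6.94944 ≈ 6.95.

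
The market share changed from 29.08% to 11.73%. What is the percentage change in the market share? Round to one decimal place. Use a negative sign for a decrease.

The change is 11.73 − 29.08 = -17.35 percentage points.
Relative to the original 29.08%, that is -17.35 ÷ 29.08 ≈ -59.7%.

-59.7%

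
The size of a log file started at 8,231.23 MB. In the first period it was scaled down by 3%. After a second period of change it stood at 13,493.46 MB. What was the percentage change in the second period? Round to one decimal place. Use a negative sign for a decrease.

After the first period: 8,231.23 × 0.97 = 7984.2931.
Second-period multiplier: 13,493.46 ÷ 7984.2931 ≈ 1.69.
That is a change of 69.0%.

69.0%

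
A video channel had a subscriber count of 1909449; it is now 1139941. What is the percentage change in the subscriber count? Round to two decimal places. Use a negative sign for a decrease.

-40.30%

Change: 1139941 − 1909449 = -769508.
Relative to the original: -769508 ÷ 1909449 ≈ -40.30%.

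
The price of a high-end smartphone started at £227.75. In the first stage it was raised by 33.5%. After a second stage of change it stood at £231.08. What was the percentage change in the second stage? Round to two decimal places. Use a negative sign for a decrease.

-24.00%

After the first stage: £227.75 × 1.335 = £304.04625.
Second-stage multiplier: £231.08 ÷ £304.04625 ≈ 0.760016.
That is a change of -24.00%.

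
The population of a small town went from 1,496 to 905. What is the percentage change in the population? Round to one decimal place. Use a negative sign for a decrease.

-39.5%

Change: 905 − 1,496 = -591.
Relative to the original: -591 ÷ 1,496 ≈ -39.5%.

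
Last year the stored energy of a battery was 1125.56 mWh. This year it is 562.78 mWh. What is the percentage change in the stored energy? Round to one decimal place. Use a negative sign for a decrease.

Change: 562.78 − 1125.56 = -562.78.
Relative to the original: -562.78 ÷ 1125.56 = -50.0%.

-50.0%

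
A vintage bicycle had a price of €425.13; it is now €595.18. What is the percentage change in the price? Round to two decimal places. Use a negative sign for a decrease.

Change: €595.18 − €425.13 = €170.05.
Relative to the original: €170.05 ÷ €425.13 ≈ 40.00%.

40.00%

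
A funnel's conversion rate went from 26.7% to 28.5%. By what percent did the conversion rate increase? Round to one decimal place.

The change is 28.5 − 26.7 = 1.8 percentage points.
Relative to the original 26.7%, that is 1.8 ÷ 26.7 ≈ 6.7%.
So the conversion rate rose by 6.7%.

6.7%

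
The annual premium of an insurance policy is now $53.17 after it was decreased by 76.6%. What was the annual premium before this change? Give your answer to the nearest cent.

$227.22

The overall multiplier applied was 0.234.
So the original annual premium was $53.17 ÷ 0.234 ≈ $227.22.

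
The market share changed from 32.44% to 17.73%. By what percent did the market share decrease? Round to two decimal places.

The change is 17.73 − 32.44 = -14.71 percentage points.
Relative to the original 32.44%, that is -14.71 ÷ 32.44 ≈ -45.35%.
So the market share fell by 45.35%.

45.35%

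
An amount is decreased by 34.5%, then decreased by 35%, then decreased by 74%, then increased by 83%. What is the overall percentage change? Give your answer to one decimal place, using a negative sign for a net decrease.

The combined multiplier is 0.655 × 0.65 × 0.26 × 1.83 = 0.20257185.
That corresponds to a decrease of 79.7%.

-79.7%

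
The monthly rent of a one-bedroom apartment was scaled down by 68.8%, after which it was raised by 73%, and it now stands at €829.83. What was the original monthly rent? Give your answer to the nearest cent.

Undoing the 73% increase: €829.83 ÷ 1.73 ≈ €479.67052.
Undoing the 68.8% decrease: €479.67052 ÷ 0.312 ≈ €1537.41.

€1537.41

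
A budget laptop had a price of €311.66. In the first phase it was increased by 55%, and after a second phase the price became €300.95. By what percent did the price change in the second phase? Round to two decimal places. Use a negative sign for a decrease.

-37.70%

After the first phase: €311.66 × 1.55 = €483.073.
Second-phase multiplier: €300.95 ÷ €483.073 ≈ 0.622991.
That is a change of -37.70%.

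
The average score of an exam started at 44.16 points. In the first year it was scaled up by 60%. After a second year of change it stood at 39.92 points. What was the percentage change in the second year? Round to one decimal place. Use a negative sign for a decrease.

-43.5%

After the first year: 44.16 × 1.6 = 70.656.
Second-year multiplier: 39.92 ÷ 70.656 ≈ 0.56499.
That is a change of -43.5%.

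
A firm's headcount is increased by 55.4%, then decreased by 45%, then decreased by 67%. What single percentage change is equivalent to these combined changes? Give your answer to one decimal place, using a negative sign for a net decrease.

-71.8%

A 55.4% increase multiplies by 1.554.
Then a 45% decrease: 1.554 × 0.55 = 0.8547.
Then a 67% decrease: 0.8547 × 0.33 = 0.282051.
Overall factor 0.282051, i.e. -71.8%.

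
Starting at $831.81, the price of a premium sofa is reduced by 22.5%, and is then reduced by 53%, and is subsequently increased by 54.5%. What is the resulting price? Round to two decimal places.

Each change multiplies by a factor: 0.775 × 0.47 × 1.545 = 0.56276625.
$831.81 × 0.56276625 = $468.1145944125 ≈ $468.11.

$468.11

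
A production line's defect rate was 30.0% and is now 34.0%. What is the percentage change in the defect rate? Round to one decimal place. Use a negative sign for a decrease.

The change is 34.0 − 30.0 = 4.0 percentage points.
Relative to the original 30.0%, that is 4.0 ÷ 30.0 ≈ 13.3%.

13.3%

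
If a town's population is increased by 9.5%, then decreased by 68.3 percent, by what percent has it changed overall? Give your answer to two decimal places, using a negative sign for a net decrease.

-65.29%

The combined multiplier is 1.095 × 0.317 = 0.347115.
That corresponds to a decrease of 65.29%.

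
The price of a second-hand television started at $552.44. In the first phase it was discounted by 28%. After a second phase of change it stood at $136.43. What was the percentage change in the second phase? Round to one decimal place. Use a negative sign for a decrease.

After the first phase: $552.44 × 0.72 = $397.7568.
Second-phase multiplier: $136.43 ÷ $397.7568 ≈ 0.343.
That is a change of -65.7%.

-65.7%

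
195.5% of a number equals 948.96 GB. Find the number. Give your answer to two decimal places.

485.40 GB

948.96 GB ÷ 1.955 ≈ 485.40 GB.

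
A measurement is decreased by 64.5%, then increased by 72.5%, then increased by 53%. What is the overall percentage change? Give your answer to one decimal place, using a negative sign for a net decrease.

The combined multiplier is 0.355 × 1.725 × 1.53 = 0.93693375.
That corresponds to a decrease of 6.3%.

-6.3%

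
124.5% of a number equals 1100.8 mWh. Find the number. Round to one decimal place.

1100.8 mWh ÷ 1.245 ≈ 884.2 mWh.

884.2 mWh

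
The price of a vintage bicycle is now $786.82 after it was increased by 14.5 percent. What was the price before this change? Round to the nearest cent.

$687.18

The overall multiplier applied was 1.145.
So the original price was $786.82 ÷ 1.145 ≈ $687.18.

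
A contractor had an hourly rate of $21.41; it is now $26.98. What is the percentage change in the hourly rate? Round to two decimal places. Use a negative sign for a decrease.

Change: $26.98 − $21.41 = $5.57.
Relative to the original: $5.57 ÷ $21.41 ≈ 26.02%.

26.02%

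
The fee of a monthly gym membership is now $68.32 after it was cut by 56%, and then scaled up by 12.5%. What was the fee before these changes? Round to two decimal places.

$138.02

The overall multiplier applied was 0.44 × 1.125 = 0.495.
So the original fee was $68.32 ÷ 0.495 ≈ $138.02.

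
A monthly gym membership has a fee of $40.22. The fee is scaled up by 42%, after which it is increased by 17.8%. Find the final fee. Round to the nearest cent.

Each change multiplies by a factor: 1.42 × 1.178 = 1.67276.
$40.22 × 1.67276 = $67.2784072 ≈ $67.28.

$67.28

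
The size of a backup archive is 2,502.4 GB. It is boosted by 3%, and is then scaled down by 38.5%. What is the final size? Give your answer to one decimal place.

1,585.1 GB

After the 3% increase: 2,502.4 × 1.03 = 2577.472.
38.5% decrease: 2577.472 × 0.615 = 1585.14528 ≈ 1,585.1.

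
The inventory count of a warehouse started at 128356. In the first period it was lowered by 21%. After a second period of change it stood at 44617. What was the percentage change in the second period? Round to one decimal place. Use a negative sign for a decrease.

After the first period: 128356 × 0.79 = 101401.24.
Second-period multiplier: 44617 ÷ 101401.24 ≈ 0.44.
That is a change of -56.0%.

-56.0%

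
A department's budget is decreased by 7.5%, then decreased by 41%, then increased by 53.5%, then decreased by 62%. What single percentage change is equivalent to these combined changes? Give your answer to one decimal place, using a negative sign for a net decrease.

The combined multiplier is 0.925 × 0.59 × 1.535 × 0.38 = 0.318335975.
That corresponds to a decrease of 68.2%.

-68.2%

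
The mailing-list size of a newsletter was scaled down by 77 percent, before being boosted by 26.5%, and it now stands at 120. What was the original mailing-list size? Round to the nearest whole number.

The overall multiplier applied was 0.23 × 1.265 = 0.29095.
So the original mailing-list size was 120 ÷ 0.29095 ≈ 412.

412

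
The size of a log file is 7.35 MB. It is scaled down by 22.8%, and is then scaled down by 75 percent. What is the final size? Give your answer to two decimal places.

1.42 MB

After the 22.8% decrease: 7.35 × 0.772 = 5.6742.
75% decrease: 5.6742 × 0.25 = 1.41855 ≈ 1.42.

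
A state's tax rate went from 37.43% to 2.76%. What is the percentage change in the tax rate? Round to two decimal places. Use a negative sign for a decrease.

-92.63%

The change is 2.76 − 37.43 = -34.67 percentage points.
Relative to the original 37.43%, that is -34.67 ÷ 37.43 ≈ -92.63%.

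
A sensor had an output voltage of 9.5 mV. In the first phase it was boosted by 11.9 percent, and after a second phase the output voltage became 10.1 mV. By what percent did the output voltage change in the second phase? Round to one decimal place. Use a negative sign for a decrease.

-5.0%

After the first phase: 9.5 × 1.119 = 10.6305.
Second-phase multiplier: 10.1 ÷ 10.6305 ≈ 0.9501.
That is a change of -5.0%.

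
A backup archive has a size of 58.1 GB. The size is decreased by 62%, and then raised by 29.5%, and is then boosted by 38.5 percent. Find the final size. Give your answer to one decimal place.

Apply the 62% decrease: 58.1 × 0.38 = 22.078.
Apply the 29.5% increase: 22.078 × 1.295 = 28.59101.
Apply the 38.5% increase: 28.59101 × 1.385 = 39.59854885 ≈ 39.6.

39.6 GB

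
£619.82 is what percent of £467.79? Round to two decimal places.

132.50%

£619.82 ÷ £467.79 ≈ 132.50%.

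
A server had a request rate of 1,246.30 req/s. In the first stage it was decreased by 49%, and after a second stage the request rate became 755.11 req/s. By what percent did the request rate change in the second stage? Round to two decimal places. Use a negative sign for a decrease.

After the first stage: 1,246.30 × 0.51 = 635.613.
Second-stage multiplier: 755.11 ÷ 635.613 ≈ 1.188003.
That is a change of 18.80%.

18.80%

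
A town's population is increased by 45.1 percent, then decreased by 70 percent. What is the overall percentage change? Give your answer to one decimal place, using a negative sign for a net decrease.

The combined multiplier is 1.451 × 0.3 = 0.4353.
That corresponds to a decrease of 56.5%.

-56.5%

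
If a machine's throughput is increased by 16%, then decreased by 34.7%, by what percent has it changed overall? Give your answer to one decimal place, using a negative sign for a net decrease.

-24.3%

The combined multiplier is 1.16 × 0.653 = 0.75748.
That corresponds to a decrease of 24.3%.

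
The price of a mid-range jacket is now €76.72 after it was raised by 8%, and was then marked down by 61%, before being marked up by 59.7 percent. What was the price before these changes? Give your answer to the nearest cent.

€114.06

The overall multiplier applied was 1.08 × 0.39 × 1.597 = 0.6726564.
So the original price was €76.72 ÷ 0.6726564 ≈ €114.06.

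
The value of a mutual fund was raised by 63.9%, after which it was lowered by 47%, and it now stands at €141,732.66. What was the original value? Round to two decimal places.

€163,160.53

The overall multiplier applied was 1.639 × 0.53 = 0.86867.
So the original value was €141,732.66 ÷ 0.86867 ≈ €163,160.53.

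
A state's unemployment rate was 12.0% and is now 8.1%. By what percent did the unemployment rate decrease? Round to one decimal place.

32.5%

The change is 8.1 − 12.0 = -3.9 percentage points.
Relative to the original 12.0%, that is -3.9 ÷ 12.0 = -32.5%.
So the unemployment rate fell by 32.5%.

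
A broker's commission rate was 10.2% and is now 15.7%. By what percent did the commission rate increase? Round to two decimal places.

53.92%

The change is 15.7 − 10.2 = 5.5 percentage points.
Relative to the original 10.2%, that is 5.5 ÷ 10.2 ≈ 53.92%.
So the commission rate rose by 53.92%.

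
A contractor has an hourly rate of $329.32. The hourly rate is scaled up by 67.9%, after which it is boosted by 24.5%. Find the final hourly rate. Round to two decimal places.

$688.40

67.9% increase: $329.32 × 1.679 = $552.92828.
After the 24.5% increase: $552.92828 × 1.245 = $688.3957086 ≈ $688.40.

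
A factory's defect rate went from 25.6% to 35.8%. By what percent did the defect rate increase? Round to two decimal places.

The change is 35.8 − 25.6 = 10.2 percentage points.
Relative to the original 25.6%, that is 10.2 ÷ 25.6 ≈ 39.84%.
So the defect rate rose by 39.84%.

39.84%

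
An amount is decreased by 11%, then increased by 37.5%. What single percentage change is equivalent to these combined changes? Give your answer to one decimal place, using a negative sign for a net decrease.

The combined multiplier is 0.89 × 1.375 = 1.22375.
That corresponds to an increase of 22.4%.

22.4%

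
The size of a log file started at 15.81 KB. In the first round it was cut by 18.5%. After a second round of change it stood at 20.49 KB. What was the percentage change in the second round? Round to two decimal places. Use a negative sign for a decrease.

59.02%

After the first round: 15.81 × 0.815 = 12.88515.
Second-round multiplier: 20.49 ÷ 12.88515 ≈ 1.590203.
That is a change of 59.02%.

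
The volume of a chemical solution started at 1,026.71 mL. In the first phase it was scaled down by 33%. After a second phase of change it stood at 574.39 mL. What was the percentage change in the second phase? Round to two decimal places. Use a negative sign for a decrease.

After the first phase: 1,026.71 × 0.67 = 687.8957.
Second-phase multiplier: 574.39 ÷ 687.8957 ≈ 0.834996.
That is a change of -16.50%.

-16.50%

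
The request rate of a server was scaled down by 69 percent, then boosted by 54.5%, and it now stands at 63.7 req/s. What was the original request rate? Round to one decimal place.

The overall multiplier applied was 0.31 × 1.545 = 0.47895.
So the original request rate was 63.7 ÷ 0.47895 ≈ 133.0 req/s.

133.0 req/s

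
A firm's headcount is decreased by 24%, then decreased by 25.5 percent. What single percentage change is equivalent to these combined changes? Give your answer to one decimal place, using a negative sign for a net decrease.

-43.4%

The combined multiplier is 0.76 × 0.745 = 0.5662.
That corresponds to a decrease of 43.4%.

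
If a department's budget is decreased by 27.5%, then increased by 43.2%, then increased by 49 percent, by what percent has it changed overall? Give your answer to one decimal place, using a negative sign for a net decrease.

54.7%

A 27.5% decrease multiplies by 0.725.
Then a 43.2% increase: 0.725 × 1.432 = 1.0382.
Then a 49% increase: 1.0382 × 1.49 = 1.546918.
Overall factor 1.546918, i.e. 54.7%.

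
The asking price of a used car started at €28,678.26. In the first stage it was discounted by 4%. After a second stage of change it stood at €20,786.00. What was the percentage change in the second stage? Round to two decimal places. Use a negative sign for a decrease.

After the first stage: €28,678.26 × 0.96 = €27531.1296.
Second-stage multiplier: €20,786.00 ÷ €27531.1296 ≈ 0.755.
That is a change of -24.50%.

-24.50%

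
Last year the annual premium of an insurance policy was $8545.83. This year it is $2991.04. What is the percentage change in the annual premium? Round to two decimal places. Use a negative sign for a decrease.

-65.00%

Change: $2991.04 − $8545.83 = -$5554.79.
Relative to the original: -$5554.79 ÷ $8545.83 ≈ -65.00%.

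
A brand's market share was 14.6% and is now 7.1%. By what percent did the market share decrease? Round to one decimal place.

The change is 7.1 − 14.6 = -7.5 percentage points.
Relative to the original 14.6%, that is -7.5 ÷ 14.6 ≈ -51.4%.
So the market share fell by 51.4%.

51.4%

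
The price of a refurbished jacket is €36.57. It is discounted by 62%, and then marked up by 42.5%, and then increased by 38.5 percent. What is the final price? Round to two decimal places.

€27.43

Apply the 62% decrease: €36.57 × 0.38 = €13.8966.
After the 42.5% increase: €13.8966 × 1.425 = €19.802655.
After the 38.5% increase: €19.802655 × 1.385 = €27.426677175 ≈ €27.43.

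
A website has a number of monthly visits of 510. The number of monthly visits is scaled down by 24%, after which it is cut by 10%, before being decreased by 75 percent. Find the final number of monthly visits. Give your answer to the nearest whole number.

After the 24% decrease: 510 × 0.76 = 387.6.
After the 10% decrease: 387.6 × 0.9 = 348.84.
75% decrease: 348.84 × 0.25 = 87.21 ≈ 87.

87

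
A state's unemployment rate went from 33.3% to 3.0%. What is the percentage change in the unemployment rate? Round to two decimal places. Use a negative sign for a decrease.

-90.99%

The change is 3.0 − 33.3 = -30.3 percentage points.
Relative to the original 33.3%, that is -30.3 ÷ 33.3 ≈ -90.99%.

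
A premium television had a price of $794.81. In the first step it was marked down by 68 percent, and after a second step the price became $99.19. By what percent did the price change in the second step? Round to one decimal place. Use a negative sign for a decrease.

-61.0%

After the first step: $794.81 × 0.32 = $254.3392.
Second-step multiplier: $99.19 ÷ $254.3392 ≈ 0.38999.
That is a change of -61.0%.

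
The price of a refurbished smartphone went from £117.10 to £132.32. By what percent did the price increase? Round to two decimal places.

Change: £132.32 − £117.10 = £15.22.
Relative to the original: £15.22 ÷ £117.10 ≈ 13.00%.
So the price increased by 13.00%.

13.00%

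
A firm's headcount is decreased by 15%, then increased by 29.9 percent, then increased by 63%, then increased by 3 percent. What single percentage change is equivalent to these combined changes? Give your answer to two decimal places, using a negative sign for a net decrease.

85.38%

The combined multiplier is 0.85 × 1.299 × 1.63 × 1.03 = 1.853757435.
That corresponds to an increase of 85.38%.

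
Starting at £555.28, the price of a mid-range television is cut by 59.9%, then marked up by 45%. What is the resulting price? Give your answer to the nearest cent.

After the 59.9% decrease: £555.28 × 0.401 = £222.66728.
After the 45% increase: £222.66728 × 1.45 = £322.867556 ≈ £322.87.

£322.87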